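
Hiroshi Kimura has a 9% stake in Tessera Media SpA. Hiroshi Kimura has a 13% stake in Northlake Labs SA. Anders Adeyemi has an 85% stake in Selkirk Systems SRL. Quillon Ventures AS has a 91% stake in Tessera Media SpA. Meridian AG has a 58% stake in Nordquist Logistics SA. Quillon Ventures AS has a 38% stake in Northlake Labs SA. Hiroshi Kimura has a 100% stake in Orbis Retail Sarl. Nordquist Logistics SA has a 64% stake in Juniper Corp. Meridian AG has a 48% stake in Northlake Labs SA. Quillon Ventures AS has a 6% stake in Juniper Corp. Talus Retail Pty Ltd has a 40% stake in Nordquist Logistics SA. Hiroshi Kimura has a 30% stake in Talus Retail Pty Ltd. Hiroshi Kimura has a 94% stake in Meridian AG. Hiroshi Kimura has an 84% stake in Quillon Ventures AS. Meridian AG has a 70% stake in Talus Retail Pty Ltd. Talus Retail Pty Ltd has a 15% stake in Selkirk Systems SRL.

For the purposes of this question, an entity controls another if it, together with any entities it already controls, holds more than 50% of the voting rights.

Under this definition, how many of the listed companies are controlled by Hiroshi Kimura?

8

Hiroshi holds 94% of Meridian, so Hiroshi controls Meridian.
Hiroshi holds 84% of Quillon, so Hiroshi controls Quillon.
Meridian and Hiroshi together hold 70% + 30% = 100% of Talus, so Hiroshi controls Talus.
Meridian and Quillon and Hiroshi together hold 48% + 38% + 13% = 99% of Northlake, so Hiroshi controls Northlake.
Hiroshi holds 100% of Orbis, so Hiroshi controls Orbis.
Meridian and Talus together hold 58% + 40% = 98% of Nordquist, so Hiroshi controls Nordquist.
Quillon and Nordquist together hold 6% + 64% = 70% of Juniper, so Hiroshi controls Juniper.
Hiroshi and Quillon together hold 9% + 91% = 100% of Tessera, so Hiroshi controls Tessera.
No other company's threshold is met.
Hiroshi controls 8 companies.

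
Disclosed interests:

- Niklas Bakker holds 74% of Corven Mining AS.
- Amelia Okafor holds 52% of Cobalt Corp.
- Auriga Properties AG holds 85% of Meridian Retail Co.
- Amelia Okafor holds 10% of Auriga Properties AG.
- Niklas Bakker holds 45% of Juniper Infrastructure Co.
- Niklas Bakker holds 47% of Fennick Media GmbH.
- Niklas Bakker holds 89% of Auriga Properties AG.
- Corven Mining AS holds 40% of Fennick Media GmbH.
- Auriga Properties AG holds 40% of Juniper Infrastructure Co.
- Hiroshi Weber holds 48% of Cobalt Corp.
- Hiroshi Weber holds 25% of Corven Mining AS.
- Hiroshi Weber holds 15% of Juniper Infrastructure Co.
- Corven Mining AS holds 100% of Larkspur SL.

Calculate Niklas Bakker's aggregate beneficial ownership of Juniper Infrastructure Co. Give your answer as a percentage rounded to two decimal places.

Niklas reaches Juniper along 2 paths.
Direct stake: 45% = 45%.
Via Auriga: 89% × 40% = 35.6%.
Total: 45% + 35.6% = 80.6%.
Rounded: 80.60%.

80.60%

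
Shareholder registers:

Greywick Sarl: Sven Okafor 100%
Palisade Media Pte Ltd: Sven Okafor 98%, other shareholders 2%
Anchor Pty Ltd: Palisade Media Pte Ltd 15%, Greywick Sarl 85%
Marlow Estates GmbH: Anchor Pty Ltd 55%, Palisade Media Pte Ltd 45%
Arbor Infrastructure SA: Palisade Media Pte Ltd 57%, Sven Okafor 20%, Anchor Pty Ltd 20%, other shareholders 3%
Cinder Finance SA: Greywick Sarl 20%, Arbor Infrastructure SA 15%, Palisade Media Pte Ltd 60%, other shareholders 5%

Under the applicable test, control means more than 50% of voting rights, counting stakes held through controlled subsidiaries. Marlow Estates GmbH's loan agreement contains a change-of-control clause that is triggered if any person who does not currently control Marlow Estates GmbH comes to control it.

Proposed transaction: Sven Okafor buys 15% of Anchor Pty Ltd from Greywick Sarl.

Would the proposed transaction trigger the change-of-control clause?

The purchase adds only to Sven's holdings (Greywick's stake shrinks), so Sven is the only person who could newly come to control Marlow.
Sven holds 98% of Palisade, so Sven controls Palisade.
Sven holds 100% of Greywick, so Sven controls Greywick.
Palisade and Greywick together hold 15% + 85% = 100% of Anchor, so Sven controls Anchor.
Anchor and Palisade together hold 55% + 45% = 100% of Marlow, so Sven controls Marlow.
So Sven already controls Marlow before the transaction.
After the purchase, Sven holds 15% of Anchor directly, and Greywick's stake falls to 70%.
Sven controlled Marlow already, so this is not a new person acquiring control; every other person's position is unchanged or reduced.
No new person acquires control, so the clause is not triggered.

No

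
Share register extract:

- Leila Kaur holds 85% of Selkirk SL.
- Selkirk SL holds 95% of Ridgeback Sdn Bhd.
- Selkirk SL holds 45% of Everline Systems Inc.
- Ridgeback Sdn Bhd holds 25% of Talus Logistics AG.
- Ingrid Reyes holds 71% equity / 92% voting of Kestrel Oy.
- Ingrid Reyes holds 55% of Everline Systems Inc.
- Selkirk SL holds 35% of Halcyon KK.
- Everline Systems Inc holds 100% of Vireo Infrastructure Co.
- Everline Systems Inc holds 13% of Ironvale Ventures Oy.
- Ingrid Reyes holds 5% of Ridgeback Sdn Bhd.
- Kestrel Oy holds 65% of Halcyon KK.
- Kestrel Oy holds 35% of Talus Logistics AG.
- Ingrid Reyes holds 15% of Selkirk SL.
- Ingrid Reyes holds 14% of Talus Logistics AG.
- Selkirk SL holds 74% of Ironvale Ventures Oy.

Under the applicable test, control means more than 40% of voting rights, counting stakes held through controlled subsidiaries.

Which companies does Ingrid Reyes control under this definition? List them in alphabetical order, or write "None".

Ingrid holds 92% of Kestrel, so Ingrid controls Kestrel.
Ingrid holds 55% of Everline, so Ingrid controls Everline.
Kestrel holds 65% of Halcyon, so Ingrid controls Halcyon.
Everline holds 100% of Vireo, so Ingrid controls Vireo.
Kestrel and Ingrid together hold 35% + 14% = 49% of Talus, so Ingrid controls Talus.
No other company's threshold is met.

Everline Systems Inc, Halcyon KK, Kestrel Oy, Talus Logistics AG, Vireo Infrastructure Co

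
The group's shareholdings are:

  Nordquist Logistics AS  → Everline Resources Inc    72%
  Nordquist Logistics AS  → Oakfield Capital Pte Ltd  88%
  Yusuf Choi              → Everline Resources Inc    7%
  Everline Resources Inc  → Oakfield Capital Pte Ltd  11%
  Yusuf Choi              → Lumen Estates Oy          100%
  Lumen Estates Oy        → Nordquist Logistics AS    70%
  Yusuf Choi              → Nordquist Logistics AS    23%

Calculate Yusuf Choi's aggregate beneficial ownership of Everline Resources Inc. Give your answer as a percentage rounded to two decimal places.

73.96%

Yusuf reaches Everline along 3 paths.
Direct stake: 7% = 7%.
Via Nordquist: 23% × 72% = 16.56%.
Via Lumen → Nordquist: 100% × 70% × 72% = 50.4%.
Total: 7% + 16.56% + 50.4% = 73.96%.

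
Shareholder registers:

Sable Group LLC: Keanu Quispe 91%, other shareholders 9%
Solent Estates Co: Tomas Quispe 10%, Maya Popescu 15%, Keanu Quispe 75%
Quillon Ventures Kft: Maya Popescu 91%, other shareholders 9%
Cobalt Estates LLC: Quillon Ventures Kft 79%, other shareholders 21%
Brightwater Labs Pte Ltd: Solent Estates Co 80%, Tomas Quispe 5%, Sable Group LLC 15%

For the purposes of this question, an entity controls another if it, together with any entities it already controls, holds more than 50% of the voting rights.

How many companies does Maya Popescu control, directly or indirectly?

Maya holds 91% of Quillon, so Maya controls Quillon.
Quillon holds 79% of Cobalt, so Maya controls Cobalt.
No other company's threshold is met.
Maya controls 2 companies.

2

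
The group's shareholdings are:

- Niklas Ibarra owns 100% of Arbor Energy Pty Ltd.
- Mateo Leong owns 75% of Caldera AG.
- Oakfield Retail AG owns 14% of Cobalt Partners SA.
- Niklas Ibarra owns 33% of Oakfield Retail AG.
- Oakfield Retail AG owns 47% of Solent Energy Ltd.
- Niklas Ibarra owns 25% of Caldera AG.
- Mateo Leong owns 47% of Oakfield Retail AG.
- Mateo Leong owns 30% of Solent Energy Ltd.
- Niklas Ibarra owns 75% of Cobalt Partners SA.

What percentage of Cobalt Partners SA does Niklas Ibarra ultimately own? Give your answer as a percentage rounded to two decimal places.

79.62%

Niklas reaches Cobalt along 2 paths.
Via Oakfield: 33% × 14% = 4.62%.
Direct stake: 75% = 75%.
Total: 4.62% + 75% = 79.62%.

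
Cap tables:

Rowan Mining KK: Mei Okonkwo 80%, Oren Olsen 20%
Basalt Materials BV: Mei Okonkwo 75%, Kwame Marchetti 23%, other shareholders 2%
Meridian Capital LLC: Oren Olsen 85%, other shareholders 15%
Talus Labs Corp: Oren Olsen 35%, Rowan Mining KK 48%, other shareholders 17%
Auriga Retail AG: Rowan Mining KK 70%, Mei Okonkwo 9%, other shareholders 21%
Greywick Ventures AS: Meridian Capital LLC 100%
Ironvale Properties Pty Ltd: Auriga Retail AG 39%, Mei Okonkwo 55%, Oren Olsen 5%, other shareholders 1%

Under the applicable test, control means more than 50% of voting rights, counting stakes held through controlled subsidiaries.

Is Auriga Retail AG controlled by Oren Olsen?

Oren holds 85% of Meridian, so Oren controls Meridian.
Meridian holds 100% of Greywick, so Oren controls Greywick.
Neither Oren nor any entity Oren controls holds any voting interest in Auriga.
So Oren does not control Auriga.

No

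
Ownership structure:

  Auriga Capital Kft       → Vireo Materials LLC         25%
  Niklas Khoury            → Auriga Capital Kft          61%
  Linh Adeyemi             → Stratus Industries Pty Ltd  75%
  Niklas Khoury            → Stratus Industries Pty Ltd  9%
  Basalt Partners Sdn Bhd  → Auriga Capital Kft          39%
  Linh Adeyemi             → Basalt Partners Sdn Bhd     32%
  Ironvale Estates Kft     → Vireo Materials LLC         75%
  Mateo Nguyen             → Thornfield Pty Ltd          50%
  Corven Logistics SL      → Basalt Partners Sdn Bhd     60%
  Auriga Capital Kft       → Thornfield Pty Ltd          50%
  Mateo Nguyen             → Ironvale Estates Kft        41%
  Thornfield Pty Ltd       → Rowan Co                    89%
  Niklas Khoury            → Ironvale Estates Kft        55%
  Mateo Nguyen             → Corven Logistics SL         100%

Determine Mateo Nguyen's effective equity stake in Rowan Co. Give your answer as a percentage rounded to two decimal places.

Mateo reaches Rowan along 2 paths.
Via Thornfield: 50% × 89% = 44.5%.
Via Corven → Basalt → Auriga → Thornfield: 100% × 60% × 39% × 50% × 89% = 10.413%.
Total: 44.5% + 10.413% = 54.913%.
Rounded: 54.91%.

54.91%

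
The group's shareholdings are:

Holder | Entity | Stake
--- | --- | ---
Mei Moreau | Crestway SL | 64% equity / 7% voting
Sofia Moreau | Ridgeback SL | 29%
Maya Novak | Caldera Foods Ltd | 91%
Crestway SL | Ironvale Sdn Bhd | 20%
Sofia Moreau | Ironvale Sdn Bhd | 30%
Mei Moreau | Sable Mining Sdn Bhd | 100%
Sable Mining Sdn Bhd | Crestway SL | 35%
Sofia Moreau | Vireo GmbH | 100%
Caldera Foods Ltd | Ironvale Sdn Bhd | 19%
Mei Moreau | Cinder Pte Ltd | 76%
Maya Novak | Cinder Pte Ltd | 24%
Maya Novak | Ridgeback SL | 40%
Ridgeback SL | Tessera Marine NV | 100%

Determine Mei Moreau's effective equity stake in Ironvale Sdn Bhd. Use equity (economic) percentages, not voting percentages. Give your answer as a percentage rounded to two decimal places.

Mei reaches Ironvale along 2 paths.
Via Sable → Crestway: 100% × 35% × 20% = 7%.
Via Crestway: 64% × 20% = 12.8%.
Total: 7% + 12.8% = 19.8%.
Rounded: 19.80%.

19.80%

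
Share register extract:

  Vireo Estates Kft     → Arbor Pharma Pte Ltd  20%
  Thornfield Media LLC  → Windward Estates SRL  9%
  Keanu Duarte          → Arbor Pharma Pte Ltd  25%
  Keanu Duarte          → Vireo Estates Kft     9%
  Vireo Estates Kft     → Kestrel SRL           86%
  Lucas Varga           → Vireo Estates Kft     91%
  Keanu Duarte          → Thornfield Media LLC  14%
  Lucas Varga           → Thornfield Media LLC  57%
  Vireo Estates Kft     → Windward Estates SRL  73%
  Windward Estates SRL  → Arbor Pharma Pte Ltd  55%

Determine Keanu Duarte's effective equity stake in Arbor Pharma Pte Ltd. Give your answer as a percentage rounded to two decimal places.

Keanu reaches Arbor along 4 paths.
Via Vireo: 9% × 20% = 1.8%.
Via Thornfield → Windward: 14% × 9% × 55% = 0.693%.
Via Vireo → Windward: 9% × 73% × 55% = 3.6135%.
Direct stake: 25% = 25%.
Total: 1.8% + 0.693% + 3.6135% + 25% = 31.1065%.
Rounded: 31.11%.

31.11%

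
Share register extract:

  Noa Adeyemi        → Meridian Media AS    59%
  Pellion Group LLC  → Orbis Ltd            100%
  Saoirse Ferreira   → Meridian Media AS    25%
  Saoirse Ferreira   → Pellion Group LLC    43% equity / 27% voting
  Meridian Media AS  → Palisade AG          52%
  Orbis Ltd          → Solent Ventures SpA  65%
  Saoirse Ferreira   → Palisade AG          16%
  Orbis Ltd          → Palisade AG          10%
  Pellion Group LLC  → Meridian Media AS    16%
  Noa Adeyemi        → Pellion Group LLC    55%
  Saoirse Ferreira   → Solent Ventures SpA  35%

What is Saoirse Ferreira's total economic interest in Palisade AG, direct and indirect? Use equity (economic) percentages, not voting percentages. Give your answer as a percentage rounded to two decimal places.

36.88%

Saoirse reaches Palisade along 4 paths.
Via Pellion → Orbis: 43% × 100% × 10% = 4.3%.
Direct stake: 16% = 16%.
Via Meridian: 25% × 52% = 13%.
Via Pellion → Meridian: 43% × 16% × 52% = 3.5776%.
Total: 4.3% + 16% + 13% + 3.5776% = 36.8776%.
Rounded: 36.88%.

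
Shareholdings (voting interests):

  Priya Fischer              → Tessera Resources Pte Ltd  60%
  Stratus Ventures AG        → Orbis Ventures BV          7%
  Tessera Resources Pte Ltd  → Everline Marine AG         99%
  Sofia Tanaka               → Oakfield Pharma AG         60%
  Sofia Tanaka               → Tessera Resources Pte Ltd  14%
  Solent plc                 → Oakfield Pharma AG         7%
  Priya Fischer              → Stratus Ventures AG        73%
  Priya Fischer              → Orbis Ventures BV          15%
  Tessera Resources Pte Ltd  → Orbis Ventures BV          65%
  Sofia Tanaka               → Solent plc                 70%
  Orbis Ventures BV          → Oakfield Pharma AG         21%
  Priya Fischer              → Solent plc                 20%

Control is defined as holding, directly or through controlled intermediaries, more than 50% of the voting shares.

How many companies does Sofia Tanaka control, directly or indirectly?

Sofia holds 70% of Solent, so Sofia controls Solent.
Sofia and Solent together hold 60% + 7% = 67% of Oakfield, so Sofia controls Oakfield.
No other company's threshold is met.
Sofia controls 2 companies.

2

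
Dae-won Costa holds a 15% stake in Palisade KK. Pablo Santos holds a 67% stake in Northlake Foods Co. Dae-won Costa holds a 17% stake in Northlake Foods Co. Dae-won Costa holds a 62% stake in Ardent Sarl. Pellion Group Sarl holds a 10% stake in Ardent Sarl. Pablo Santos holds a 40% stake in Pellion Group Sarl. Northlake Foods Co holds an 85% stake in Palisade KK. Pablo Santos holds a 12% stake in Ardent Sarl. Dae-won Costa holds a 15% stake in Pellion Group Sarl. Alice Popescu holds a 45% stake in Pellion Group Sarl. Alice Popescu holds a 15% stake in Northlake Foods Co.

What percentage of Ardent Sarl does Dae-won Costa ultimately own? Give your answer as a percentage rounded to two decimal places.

63.50%

Dae-won reaches Ardent along 2 paths.
Direct stake: 62% = 62%.
Via Pellion: 15% × 10% = 1.5%.
Total: 62% + 1.5% = 63.5%.
Rounded: 63.50%.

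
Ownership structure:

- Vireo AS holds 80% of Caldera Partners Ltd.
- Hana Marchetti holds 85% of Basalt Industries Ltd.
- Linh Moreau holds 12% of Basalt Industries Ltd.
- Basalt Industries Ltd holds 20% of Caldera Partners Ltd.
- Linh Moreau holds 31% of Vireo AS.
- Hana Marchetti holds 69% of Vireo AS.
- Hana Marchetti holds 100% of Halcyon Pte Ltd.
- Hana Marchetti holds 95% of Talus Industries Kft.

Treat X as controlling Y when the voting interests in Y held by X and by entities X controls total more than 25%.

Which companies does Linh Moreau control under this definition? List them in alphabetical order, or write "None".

Linh holds 31% of Vireo, so Linh controls Vireo.
Vireo holds 80% of Caldera, so Linh controls Caldera.
No other company's threshold is met.

Caldera Partners Ltd, Vireo AS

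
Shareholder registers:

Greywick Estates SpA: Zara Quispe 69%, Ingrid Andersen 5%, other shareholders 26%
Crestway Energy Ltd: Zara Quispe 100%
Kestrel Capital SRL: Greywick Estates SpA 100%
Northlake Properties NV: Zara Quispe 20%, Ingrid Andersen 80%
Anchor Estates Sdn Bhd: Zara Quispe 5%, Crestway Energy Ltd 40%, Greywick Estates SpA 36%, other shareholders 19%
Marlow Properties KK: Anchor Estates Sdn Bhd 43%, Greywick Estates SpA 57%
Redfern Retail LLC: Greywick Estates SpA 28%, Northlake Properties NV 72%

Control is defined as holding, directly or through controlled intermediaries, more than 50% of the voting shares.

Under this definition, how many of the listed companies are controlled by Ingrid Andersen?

Ingrid holds 80% of Northlake, so Ingrid controls Northlake.
Northlake holds 72% of Redfern, so Ingrid controls Redfern.
No other company's threshold is met.
Ingrid controls 2 companies.

2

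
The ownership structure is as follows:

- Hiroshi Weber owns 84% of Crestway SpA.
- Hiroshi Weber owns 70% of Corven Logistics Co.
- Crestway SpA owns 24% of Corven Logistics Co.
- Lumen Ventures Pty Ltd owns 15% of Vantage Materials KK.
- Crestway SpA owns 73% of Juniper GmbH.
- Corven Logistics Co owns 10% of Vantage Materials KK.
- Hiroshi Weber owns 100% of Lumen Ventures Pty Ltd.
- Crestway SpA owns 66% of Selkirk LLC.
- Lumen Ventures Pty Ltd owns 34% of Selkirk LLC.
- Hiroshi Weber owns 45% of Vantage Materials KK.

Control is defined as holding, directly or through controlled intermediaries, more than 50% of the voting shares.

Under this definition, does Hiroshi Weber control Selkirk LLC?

Yes

Hiroshi holds 100% of Lumen, so Hiroshi controls Lumen.
Hiroshi holds 84% of Crestway, so Hiroshi controls Crestway.
Lumen and Crestway together hold 34% + 66% = 100% of Selkirk, so Hiroshi controls Selkirk.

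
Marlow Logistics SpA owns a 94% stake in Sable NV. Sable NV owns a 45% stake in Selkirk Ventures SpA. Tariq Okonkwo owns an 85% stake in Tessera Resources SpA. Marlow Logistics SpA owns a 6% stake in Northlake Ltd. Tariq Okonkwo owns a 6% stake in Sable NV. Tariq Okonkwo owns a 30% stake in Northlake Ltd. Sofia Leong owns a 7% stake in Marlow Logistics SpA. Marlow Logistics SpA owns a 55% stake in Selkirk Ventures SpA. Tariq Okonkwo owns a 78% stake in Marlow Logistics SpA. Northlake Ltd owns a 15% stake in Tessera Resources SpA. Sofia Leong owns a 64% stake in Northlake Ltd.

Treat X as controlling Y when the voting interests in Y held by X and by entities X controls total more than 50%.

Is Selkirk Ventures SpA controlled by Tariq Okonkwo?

Tariq holds 78% of Marlow, so Tariq controls Marlow.
Marlow and Tariq together hold 94% + 6% = 100% of Sable, so Tariq controls Sable.
Marlow and Sable together hold 55% + 45% = 100% of Selkirk, so Tariq controls Selkirk.

Yes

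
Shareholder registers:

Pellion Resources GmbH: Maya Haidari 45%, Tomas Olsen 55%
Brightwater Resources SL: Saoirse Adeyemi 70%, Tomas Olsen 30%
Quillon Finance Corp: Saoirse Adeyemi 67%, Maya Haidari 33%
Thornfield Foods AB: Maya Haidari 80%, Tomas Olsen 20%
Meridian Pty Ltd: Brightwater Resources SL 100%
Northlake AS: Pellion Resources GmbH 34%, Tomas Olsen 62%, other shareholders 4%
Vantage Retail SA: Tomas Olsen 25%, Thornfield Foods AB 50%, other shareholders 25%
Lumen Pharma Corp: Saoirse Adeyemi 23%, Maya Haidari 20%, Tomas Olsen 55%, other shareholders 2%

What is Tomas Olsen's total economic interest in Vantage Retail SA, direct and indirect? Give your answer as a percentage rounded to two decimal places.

35.00%

Tomas reaches Vantage along 2 paths.
Direct stake: 25% = 25%.
Via Thornfield: 20% × 50% = 10%.
Total: 25% + 10% = 35%.
Rounded: 35.00%.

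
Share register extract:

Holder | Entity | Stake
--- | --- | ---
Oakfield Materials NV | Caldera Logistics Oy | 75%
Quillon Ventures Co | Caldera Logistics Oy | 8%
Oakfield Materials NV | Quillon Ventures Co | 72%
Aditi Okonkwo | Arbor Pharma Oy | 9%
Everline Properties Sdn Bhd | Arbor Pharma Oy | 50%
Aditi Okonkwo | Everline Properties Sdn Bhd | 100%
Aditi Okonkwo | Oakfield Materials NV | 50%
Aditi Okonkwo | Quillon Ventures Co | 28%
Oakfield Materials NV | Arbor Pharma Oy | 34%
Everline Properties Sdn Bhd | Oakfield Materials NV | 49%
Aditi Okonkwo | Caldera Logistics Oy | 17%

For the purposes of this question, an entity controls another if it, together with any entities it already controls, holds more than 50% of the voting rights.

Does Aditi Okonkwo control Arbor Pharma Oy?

Aditi holds 100% of Everline, so Aditi controls Everline.
Aditi and Everline together hold 50% + 49% = 99% of Oakfield, so Aditi controls Oakfield.
Oakfield and Everline and Aditi together hold 34% + 50% + 9% = 93% of Arbor, so Aditi controls Arbor.

Yes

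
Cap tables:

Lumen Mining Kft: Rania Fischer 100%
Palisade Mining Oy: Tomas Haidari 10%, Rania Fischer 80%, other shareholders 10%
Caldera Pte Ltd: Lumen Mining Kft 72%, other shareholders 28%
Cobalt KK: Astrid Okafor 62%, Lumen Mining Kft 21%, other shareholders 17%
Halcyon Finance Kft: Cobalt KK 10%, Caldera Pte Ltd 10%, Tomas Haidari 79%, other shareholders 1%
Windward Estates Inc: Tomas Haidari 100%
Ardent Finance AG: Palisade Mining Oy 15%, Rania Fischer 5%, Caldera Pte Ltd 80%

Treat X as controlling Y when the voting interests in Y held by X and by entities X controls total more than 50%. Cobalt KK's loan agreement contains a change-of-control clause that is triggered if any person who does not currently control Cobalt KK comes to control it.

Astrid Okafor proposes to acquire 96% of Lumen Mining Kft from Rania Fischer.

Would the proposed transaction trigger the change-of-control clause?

No

The purchase adds only to Astrid's holdings (Rania's stake shrinks), so Astrid is the only person who could newly come to control Cobalt.
Astrid holds 62% of Cobalt, so Astrid controls Cobalt.
So Astrid already controls Cobalt before the transaction.
After the purchase, Astrid holds 96% of Lumen directly, and Rania's stake falls to 4%.
Astrid controlled Cobalt already, so this is not a new person acquiring control; every other person's position is unchanged or reduced.
No new person acquires control, so the clause is not triggered.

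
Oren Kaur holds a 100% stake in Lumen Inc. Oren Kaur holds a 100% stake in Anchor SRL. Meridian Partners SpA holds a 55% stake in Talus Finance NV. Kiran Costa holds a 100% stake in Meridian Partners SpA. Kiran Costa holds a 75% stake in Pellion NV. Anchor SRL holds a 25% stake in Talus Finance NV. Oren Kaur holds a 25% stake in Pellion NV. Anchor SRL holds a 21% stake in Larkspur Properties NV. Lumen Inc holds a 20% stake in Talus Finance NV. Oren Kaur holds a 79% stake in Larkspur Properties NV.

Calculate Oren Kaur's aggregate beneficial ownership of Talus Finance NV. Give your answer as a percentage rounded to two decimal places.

45.00%

Oren reaches Talus along 2 paths.
Via Anchor: 100% × 25% = 25%.
Via Lumen: 100% × 20% = 20%.
Total: 25% + 20% = 45%.
Rounded: 45.00%.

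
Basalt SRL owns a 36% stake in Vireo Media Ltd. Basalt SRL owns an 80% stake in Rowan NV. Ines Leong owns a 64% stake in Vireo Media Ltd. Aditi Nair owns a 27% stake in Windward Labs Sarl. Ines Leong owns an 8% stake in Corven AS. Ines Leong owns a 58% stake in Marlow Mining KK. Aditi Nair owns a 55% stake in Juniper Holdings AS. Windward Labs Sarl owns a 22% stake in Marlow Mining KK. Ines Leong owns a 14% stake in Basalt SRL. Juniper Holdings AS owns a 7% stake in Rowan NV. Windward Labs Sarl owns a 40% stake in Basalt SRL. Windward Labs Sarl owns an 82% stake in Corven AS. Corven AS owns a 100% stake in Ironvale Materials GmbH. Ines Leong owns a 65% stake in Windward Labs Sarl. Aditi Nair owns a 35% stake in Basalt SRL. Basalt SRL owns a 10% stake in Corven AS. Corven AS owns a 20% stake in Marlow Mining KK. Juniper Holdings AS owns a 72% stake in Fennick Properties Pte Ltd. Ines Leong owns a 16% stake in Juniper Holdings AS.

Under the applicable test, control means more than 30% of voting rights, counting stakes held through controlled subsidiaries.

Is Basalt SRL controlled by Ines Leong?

Yes

Ines holds 65% of Windward, so Ines controls Windward.
Windward and Ines together hold 40% + 14% = 54% of Basalt, so Ines controls Basalt.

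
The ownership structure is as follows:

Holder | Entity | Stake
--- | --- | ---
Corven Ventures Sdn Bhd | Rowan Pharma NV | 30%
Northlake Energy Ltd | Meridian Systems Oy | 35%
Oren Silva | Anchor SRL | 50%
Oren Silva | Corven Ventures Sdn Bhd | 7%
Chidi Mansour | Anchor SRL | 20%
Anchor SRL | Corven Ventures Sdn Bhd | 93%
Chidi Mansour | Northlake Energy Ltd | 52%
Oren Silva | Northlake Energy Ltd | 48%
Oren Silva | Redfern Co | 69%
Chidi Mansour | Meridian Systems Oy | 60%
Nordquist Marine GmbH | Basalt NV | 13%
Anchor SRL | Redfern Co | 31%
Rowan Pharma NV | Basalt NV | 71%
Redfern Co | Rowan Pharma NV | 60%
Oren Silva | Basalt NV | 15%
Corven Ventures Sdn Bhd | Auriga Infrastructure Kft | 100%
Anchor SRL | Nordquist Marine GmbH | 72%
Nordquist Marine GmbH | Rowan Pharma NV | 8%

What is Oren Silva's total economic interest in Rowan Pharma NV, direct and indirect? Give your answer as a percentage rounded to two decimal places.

Oren reaches Rowan along 5 paths.
Via Anchor → Nordquist: 50% × 72% × 8% = 2.88%.
Via Anchor → Redfern: 50% × 31% × 60% = 9.3%.
Via Redfern: 69% × 60% = 41.4%.
Via Anchor → Corven: 50% × 93% × 30% = 13.95%.
Via Corven: 7% × 30% = 2.1%.
Total: 2.88% + 9.3% + 41.4% + 13.95% + 2.1% = 69.63%.

69.63%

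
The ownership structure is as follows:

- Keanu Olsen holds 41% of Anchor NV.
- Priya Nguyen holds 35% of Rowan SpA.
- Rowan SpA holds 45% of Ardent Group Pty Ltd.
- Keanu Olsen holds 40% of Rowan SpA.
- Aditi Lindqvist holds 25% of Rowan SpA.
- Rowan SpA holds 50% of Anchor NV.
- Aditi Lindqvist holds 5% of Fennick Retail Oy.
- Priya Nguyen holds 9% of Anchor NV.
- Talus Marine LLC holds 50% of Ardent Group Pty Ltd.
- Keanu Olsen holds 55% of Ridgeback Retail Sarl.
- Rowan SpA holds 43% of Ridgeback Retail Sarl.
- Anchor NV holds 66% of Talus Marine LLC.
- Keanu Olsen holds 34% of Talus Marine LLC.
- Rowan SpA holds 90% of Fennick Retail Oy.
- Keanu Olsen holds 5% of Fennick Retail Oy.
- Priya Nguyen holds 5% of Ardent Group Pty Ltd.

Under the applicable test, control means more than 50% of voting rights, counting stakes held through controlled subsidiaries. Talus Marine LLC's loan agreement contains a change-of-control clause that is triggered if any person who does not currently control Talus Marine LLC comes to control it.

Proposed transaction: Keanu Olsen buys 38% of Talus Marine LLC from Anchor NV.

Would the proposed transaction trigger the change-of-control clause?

Yes

The purchase adds only to Keanu's holdings (Anchor's stake shrinks), so Keanu is the only person who could newly come to control Talus.
Keanu holds 55% of Ridgeback, so Keanu controls Ridgeback.
In Talus, Keanu's side holds only 34%, not > 50%.
So before the transaction, Keanu does not control Talus.
After the purchase, Keanu's direct stake in Talus rises to 34% + 38% = 72%, and Anchor's stake falls to 28%.
Keanu holds 72% of Talus, so Keanu controls Talus.
Keanu did not control Talus before and does after, so the clause is triggered.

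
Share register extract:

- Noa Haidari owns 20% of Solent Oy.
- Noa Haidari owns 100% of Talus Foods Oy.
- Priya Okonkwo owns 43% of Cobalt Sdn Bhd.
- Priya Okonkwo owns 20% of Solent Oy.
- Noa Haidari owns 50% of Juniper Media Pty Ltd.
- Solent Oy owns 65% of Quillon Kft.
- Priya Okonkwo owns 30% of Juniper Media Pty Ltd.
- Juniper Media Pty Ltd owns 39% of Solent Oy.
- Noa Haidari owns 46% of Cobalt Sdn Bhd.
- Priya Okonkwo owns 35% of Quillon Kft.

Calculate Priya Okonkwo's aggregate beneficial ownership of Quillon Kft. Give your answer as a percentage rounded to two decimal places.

55.61%

Priya reaches Quillon along 3 paths.
Via Solent: 20% × 65% = 13%.
Via Juniper → Solent: 30% × 39% × 65% = 7.605%.
Direct stake: 35% = 35%.
Total: 13% + 7.605% + 35% = 55.605%.
Rounded: 55.61%.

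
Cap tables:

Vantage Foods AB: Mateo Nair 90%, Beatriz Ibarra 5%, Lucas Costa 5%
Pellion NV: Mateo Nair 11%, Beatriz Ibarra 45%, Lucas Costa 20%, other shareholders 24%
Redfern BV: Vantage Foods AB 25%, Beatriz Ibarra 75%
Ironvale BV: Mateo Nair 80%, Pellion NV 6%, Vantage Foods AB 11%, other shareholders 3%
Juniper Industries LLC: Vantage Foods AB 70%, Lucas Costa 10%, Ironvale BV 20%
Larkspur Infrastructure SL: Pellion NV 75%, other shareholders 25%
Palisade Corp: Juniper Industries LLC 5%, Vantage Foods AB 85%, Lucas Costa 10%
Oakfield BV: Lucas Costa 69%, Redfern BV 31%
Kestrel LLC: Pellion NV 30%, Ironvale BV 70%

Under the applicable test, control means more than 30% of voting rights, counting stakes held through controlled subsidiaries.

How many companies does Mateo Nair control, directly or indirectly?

5

Mateo holds 90% of Vantage, so Mateo controls Vantage.
Mateo and Vantage together hold 80% + 11% = 91% of Ironvale, so Mateo controls Ironvale.
Vantage and Ironvale together hold 70% + 20% = 90% of Juniper, so Mateo controls Juniper.
Juniper and Vantage together hold 5% + 85% = 90% of Palisade, so Mateo controls Palisade.
Ironvale holds 70% of Kestrel, so Mateo controls Kestrel.
No other company's threshold is met.
Mateo controls 5 companies.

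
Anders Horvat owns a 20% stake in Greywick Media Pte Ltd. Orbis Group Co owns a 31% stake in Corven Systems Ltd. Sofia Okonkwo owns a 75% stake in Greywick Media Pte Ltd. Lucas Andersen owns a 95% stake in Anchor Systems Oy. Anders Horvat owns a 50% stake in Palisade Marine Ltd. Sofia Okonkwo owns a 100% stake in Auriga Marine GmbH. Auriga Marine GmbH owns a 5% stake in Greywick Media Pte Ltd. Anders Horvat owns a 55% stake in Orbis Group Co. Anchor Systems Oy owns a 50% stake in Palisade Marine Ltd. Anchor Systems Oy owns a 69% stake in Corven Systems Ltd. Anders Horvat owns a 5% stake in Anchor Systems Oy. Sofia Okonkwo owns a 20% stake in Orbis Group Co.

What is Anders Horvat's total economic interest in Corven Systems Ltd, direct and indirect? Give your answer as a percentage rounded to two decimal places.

Anders reaches Corven along 2 paths.
Via Anchor: 5% × 69% = 3.45%.
Via Orbis: 55% × 31% = 17.05%.
Total: 3.45% + 17.05% = 20.5%.
Rounded: 20.50%.

20.50%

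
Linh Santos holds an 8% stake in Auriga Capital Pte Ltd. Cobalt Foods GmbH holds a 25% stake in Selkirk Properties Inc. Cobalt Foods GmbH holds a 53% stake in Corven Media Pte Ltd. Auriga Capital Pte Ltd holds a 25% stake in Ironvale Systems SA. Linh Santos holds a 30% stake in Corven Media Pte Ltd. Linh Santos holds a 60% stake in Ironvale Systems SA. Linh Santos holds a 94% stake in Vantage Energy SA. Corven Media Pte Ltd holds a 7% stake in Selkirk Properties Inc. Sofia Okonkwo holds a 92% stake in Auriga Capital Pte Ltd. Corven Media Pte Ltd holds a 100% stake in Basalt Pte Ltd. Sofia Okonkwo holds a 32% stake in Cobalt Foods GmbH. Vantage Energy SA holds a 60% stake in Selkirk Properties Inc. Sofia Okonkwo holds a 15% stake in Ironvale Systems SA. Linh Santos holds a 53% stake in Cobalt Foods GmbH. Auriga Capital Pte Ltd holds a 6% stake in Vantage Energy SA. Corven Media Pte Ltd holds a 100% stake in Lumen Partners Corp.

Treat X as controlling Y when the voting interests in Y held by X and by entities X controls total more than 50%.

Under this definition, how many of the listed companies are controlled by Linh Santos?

7

Linh holds 53% of Cobalt, so Linh controls Cobalt.
Linh holds 94% of Vantage, so Linh controls Vantage.
Linh holds 60% of Ironvale, so Linh controls Ironvale.
Cobalt and Linh together hold 53% + 30% = 83% of Corven, so Linh controls Corven.
Corven holds 100% of Basalt, so Linh controls Basalt.
Corven holds 100% of Lumen, so Linh controls Lumen.
Cobalt and Corven and Vantage together hold 25% + 7% + 60% = 92% of Selkirk, so Linh controls Selkirk.
No other company's threshold is met.
Linh controls 7 companies.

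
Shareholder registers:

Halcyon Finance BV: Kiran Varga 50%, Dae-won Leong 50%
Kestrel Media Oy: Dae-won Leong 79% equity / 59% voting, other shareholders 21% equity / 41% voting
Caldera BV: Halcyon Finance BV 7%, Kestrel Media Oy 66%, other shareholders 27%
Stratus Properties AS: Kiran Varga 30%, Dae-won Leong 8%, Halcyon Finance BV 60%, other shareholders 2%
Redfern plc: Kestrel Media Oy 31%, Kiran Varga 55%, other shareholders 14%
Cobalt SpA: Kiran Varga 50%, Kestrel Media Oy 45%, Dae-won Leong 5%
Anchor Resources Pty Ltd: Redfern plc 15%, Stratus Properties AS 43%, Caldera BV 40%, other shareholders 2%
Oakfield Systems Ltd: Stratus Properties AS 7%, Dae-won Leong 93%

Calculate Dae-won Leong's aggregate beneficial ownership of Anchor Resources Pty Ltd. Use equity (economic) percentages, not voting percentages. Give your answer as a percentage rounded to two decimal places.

Dae-won reaches Anchor along 5 paths.
Via Kestrel → Redfern: 79% × 31% × 15% = 3.6735%.
Via Stratus: 8% × 43% = 3.44%.
Via Halcyon → Stratus: 50% × 60% × 43% = 12.9%.
Via Halcyon → Caldera: 50% × 7% × 40% = 1.4%.
Via Kestrel → Caldera: 79% × 66% × 40% = 20.856%.
Total: 3.6735% + 3.44% + 12.9% + 1.4% + 20.856% = 42.2695%.
Rounded: 42.27%.

42.27%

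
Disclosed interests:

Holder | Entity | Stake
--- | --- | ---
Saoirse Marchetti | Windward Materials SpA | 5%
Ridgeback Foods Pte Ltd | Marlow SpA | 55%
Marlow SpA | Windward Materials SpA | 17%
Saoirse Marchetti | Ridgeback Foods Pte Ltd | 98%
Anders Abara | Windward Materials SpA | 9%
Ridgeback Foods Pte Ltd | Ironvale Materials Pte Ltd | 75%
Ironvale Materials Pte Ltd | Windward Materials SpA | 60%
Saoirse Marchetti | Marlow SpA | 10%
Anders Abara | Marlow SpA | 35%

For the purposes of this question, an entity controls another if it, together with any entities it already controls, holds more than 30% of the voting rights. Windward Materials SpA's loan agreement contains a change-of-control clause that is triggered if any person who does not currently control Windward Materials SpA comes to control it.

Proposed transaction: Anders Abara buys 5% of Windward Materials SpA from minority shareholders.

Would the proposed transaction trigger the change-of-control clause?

The purchase changes only Anders's holdings, so Anders is the only person who could newly come to control Windward.
Anders holds 35% of Marlow, so Anders controls Marlow.
In Windward, Anders's side holds only 9% + 17% = 26%, not > 30%.
So before the transaction, Anders does not control Windward.
After the purchase, Anders's direct stake in Windward rises to 9% + 5% = 14%.
Anders and Marlow together hold 14% + 17% = 31% of Windward, so Anders controls Windward.
Anders did not control Windward before and does after, so the clause is triggered.

Yes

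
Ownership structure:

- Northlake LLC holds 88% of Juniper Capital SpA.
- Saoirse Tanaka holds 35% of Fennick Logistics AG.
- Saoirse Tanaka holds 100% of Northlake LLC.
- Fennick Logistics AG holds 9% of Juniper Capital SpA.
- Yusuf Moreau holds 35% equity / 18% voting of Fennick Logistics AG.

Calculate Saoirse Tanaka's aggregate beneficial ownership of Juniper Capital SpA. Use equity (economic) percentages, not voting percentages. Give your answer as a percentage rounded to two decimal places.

Saoirse reaches Juniper along 2 paths.
Via Northlake: 100% × 88% = 88%.
Via Fennick: 35% × 9% = 3.15%.
Total: 88% + 3.15% = 91.15%.

91.15%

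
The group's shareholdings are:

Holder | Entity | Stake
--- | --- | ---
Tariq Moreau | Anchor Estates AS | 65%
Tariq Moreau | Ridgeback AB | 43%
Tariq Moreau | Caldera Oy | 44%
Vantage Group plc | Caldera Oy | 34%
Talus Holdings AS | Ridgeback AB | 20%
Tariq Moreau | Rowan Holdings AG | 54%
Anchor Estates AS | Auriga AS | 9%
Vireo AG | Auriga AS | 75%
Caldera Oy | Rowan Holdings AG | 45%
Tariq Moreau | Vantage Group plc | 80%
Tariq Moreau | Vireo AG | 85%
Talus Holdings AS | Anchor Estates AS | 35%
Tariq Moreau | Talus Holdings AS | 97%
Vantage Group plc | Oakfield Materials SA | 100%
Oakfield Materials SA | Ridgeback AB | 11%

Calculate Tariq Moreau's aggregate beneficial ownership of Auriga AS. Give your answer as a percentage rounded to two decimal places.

72.66%

Tariq reaches Auriga along 3 paths.
Via Vireo: 85% × 75% = 63.75%.
Via Anchor: 65% × 9% = 5.85%.
Via Talus → Anchor: 97% × 35% × 9% = 3.0555%.
Total: 63.75% + 5.85% + 3.0555% = 72.6555%.
Rounded: 72.66%.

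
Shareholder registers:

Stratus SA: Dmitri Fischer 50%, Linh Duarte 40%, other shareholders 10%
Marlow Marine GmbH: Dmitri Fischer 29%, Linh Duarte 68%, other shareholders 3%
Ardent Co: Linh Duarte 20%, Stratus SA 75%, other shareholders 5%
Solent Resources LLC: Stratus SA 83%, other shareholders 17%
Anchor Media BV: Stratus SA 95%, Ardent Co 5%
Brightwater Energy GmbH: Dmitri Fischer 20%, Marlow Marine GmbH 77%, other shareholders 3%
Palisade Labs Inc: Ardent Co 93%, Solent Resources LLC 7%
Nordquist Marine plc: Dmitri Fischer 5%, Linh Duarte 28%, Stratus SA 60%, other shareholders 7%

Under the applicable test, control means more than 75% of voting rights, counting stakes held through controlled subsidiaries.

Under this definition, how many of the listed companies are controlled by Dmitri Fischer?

Dmitri's largest direct stake is 50% in Stratus, which does not meet the threshold.
Dmitri controls 0 companies.

0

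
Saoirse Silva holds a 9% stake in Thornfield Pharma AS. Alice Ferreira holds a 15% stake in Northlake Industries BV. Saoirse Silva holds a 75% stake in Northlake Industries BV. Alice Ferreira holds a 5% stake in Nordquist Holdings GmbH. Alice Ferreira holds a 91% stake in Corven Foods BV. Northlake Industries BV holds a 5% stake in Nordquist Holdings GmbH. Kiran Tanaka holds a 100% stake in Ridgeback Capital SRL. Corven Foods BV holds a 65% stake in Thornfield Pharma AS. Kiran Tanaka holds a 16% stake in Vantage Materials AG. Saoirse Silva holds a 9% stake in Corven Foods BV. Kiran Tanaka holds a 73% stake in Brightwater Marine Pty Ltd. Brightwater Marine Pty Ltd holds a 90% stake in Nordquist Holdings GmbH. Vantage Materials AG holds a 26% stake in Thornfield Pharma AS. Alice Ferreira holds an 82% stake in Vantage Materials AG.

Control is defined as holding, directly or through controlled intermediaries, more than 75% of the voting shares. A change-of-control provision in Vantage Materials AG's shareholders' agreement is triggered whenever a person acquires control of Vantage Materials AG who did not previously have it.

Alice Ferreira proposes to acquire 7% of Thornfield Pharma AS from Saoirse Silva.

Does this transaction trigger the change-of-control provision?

No

The purchase adds only to Alice's holdings (Saoirse's stake shrinks), so Alice is the only person who could newly come to control Vantage.
Alice holds 82% of Vantage, so Alice controls Vantage.
So Alice already controls Vantage before the transaction.
After the purchase, Alice holds 7% of Thornfield directly, and Saoirse's stake falls to 2%.
Alice controlled Vantage already, so this is not a new person acquiring control; every other person's position is unchanged or reduced.
No new person acquires control, so the clause is not triggered.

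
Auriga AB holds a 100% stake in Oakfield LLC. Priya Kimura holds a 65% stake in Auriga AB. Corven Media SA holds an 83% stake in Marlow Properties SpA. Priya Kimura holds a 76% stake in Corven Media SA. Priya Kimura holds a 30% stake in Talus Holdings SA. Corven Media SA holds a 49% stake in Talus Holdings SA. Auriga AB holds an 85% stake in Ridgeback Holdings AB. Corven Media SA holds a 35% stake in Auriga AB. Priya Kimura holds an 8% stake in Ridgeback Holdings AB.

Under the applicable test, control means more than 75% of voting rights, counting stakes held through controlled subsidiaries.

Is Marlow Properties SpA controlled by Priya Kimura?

Yes

Priya holds 76% of Corven, so Priya controls Corven.
Corven holds 83% of Marlow, so Priya controls Marlow.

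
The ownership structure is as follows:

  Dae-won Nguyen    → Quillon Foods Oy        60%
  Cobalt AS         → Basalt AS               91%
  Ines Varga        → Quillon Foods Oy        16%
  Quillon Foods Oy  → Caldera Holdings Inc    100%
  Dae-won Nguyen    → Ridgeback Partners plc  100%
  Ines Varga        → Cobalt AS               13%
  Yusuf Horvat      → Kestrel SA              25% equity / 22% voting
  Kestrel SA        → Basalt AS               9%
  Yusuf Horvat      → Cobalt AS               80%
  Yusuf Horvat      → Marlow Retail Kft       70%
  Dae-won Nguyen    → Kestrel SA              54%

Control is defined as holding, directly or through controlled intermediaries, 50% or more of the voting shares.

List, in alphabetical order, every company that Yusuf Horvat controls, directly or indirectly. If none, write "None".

Yusuf holds 70% of Marlow, so Yusuf controls Marlow.
Yusuf holds 80% of Cobalt, so Yusuf controls Cobalt.
Cobalt holds 91% of Basalt, so Yusuf controls Basalt.
No other company's threshold is met.

Basalt AS, Cobalt AS, Marlow Retail Kft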